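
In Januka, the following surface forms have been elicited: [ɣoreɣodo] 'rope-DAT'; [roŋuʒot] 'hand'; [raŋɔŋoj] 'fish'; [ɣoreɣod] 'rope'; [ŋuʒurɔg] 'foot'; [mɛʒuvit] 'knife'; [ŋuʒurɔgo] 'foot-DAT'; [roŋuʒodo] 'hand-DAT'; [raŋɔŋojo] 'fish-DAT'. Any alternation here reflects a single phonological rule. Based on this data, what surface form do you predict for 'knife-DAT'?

The stem for 'hand' ends in [d] in [roŋuʒodo] but [t] in [roŋuʒot].
The stem 'rope' ([ɣoreɣodo], [ɣoreɣod]) shows [d] unchanged in both environments, so [d] cannot be basic with [t] derived in isolation.
Therefore /t/ is basic and [d] is derived by intervocalic voicing (voiceless stops become voiced between vowels).
From [mɛʒuvit] the stem 'knife' is /mɛʒuvit/; between vowels this yields [mɛʒuvido].

[mɛʒuvido]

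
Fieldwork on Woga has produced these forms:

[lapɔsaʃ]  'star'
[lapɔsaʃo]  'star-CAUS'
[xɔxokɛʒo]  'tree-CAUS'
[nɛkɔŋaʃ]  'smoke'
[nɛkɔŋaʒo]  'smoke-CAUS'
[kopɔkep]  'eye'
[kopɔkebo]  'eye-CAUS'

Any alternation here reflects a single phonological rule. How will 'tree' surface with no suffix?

[xɔxokɛʃ]

In [nɛkɔŋaʃ] and [nɛkɔŋaʒo] the final segment of 'smoke' alternates: [ʃ] ~ [ʒ].
Compare 'star', with invariant [ʃ] in [lapɔsaʃ] and [lapɔsaʃo]: an analysis with underlying /ʃ/ and a rule producing [ʒ] before the CAUS suffix would wrongly predict alternation here too.
The underlying segment must be /ʒ/; voiced obstruents become voiceless word-finally, yielding [ʃ] there.
The one attested form of 'tree', [xɔxokɛʒo], shows underlying /xɔxokɛʒ/. Applying the same rule word-finally gives [xɔxokɛʃ].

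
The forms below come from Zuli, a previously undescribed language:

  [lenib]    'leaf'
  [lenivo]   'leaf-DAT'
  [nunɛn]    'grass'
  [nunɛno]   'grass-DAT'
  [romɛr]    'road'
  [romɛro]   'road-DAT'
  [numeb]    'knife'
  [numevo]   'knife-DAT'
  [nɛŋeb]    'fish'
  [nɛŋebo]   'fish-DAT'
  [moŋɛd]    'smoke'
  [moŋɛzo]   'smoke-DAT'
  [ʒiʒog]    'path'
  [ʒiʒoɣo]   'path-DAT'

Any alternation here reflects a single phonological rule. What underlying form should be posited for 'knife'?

/numev/

The root 'knife' surfaces as [numeb] and [numevo], with a stem-final [b] ~ [v] alternation.
If /b/ were underlying and a rule turned it into [v] before the DAT suffix, 'fish' would also alternate; but it has [b] in both [nɛŋeb] and [nɛŋebo].
The alternation reflects word-final hardening: voiced fricatives become stops word-finally. /v/ is underlying.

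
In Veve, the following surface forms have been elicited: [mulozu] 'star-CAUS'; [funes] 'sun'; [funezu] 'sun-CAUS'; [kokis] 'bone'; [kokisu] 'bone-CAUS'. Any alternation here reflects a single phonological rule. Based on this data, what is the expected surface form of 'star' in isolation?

[mulos]

In [funes] and [funezu] the final segment of 'sun' alternates: [s] ~ [z].
Compare 'bone', with invariant [s] in [kokis] and [kokisu]: an analysis with underlying /s/ and a rule producing [z] before the CAUS suffix would wrongly predict alternation here too.
Therefore /z/ is basic and [s] is derived by word-final obstruent devoicing (voiced obstruents become voiceless word-finally).
From [mulozu] the stem 'star' is /muloz/; word-finally this yields [mulos].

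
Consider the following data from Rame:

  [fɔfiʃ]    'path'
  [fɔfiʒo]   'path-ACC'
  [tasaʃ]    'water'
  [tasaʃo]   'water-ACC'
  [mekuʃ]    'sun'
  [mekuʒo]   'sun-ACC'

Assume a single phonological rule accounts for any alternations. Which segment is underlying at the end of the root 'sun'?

The stem for 'sun' ends in [ʃ] in [mekuʃ] but [ʒ] in [mekuʒo].
If /ʃ/ were underlying and a rule turned it into [ʒ] before the ACC suffix, 'water' would also alternate; but it has [ʃ] in both [tasaʃ] and [tasaʃo].
Therefore /ʒ/ is basic and [ʃ] is derived by word-final obstruent devoicing (voiced obstruents become voiceless word-finally).

/ʒ/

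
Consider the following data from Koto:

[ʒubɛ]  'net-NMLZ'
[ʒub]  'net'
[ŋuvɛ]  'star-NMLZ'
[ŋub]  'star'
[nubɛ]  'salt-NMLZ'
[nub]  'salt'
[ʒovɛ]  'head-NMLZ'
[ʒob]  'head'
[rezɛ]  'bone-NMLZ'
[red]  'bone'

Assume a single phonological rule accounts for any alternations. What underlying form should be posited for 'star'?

'star' shows [v] ~ [b] at the end of the stem ([ŋuvɛ] vs [ŋub]).
Compare 'salt', with invariant [b] in [nubɛ] and [nub]: an analysis with underlying /b/ and a rule producing [v] before the NMLZ suffix would wrongly predict alternation here too.
Therefore /v/ is basic and [b] is derived by word-final hardening (voiced fricatives become stops word-finally).
Hence 'star' is /ŋuv/ underlyingly.

/ŋuv/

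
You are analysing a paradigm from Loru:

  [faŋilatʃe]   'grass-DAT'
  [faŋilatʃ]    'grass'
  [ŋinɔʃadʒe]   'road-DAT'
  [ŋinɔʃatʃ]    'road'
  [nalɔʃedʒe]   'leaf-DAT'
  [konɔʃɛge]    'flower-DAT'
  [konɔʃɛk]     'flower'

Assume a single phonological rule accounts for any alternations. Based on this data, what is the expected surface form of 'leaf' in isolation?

[nalɔʃetʃ]

'road' shows [dʒ] ~ [tʃ] at the end of the stem ([ŋinɔʃadʒe] vs [ŋinɔʃatʃ]).
If /tʃ/ were underlying and a rule turned it into [dʒ] before the DAT suffix, 'grass' would also alternate; but it has [tʃ] in both [faŋilatʃe] and [faŋilatʃ].
The alternation reflects word-final obstruent devoicing: voiced obstruents become voiceless word-finally. /dʒ/ is underlying.
The one attested form of 'leaf', [nalɔʃedʒe], shows underlying /nalɔʃedʒ/. Applying the same rule word-finally gives [nalɔʃetʃ].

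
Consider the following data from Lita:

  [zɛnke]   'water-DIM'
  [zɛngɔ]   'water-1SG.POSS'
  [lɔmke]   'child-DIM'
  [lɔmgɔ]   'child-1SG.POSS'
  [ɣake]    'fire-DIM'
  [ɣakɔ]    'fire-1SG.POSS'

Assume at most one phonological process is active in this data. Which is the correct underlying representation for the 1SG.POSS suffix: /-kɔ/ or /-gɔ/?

The 1SG.POSS suffix surfaces as [-gɔ] and [-kɔ], depending on the final segment of the stem.
By contrast the DIM suffix keeps its initial [k] throughout — that segment must be underlying.
So the underlying form is /-gɔ/, and voiced stops become voiceless after a vowel.

/-gɔ/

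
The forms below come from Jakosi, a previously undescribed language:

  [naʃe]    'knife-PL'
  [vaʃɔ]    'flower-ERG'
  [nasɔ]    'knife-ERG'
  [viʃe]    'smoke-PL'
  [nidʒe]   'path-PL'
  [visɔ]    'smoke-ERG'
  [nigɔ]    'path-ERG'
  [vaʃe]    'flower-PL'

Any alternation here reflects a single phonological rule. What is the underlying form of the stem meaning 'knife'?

'knife' shows [ʃ] ~ [s] at the end of the stem ([naʃe] vs [nasɔ]).
If /ʃ/ were underlying and a rule turned it into [s] before the ERG suffix, 'flower' would also alternate; but it has [ʃ] in both [vaʃe] and [vaʃɔ].
The alternation reflects palatalization before a front vowel: /g/ and /s/ become palato-alveolar [dʒ] and [ʃ] before a front vowel. /s/ is underlying.

/nas/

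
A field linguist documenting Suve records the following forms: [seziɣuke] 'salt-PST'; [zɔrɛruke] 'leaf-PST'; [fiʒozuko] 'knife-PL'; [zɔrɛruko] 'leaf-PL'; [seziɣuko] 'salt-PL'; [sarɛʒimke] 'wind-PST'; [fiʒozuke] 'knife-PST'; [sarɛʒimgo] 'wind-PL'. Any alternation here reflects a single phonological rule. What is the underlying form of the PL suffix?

The PL morpheme has two allomorphs, [-go] and [-ko].
By contrast the PST suffix keeps its initial [k] throughout — that segment must be underlying.
The PL suffix is therefore /-go/ underlyingly, with post-vocalic devoicing: voiced stops become voiceless after a vowel.

/-go/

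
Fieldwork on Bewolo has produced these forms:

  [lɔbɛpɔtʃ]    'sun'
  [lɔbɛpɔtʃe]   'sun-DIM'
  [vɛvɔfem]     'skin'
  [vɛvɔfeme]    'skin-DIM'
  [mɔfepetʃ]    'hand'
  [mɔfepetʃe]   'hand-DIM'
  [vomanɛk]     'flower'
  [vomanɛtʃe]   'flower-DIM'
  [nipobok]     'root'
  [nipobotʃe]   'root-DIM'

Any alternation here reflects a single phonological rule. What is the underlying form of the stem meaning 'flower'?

The stem for 'flower' ends in [k] in [vomanɛk] but [tʃ] in [vomanɛtʃe].
Compare 'sun', with invariant [tʃ] in [lɔbɛpɔtʃ] and [lɔbɛpɔtʃe]: an analysis with underlying /tʃ/ and a rule producing [k] in isolation would wrongly predict alternation here too.
The alternation reflects palatalization before a front vowel: /k/ becomes palato-alveolar [tʃ] before a front vowel. /k/ is underlying.
Hence 'flower' is /vomanɛk/ underlyingly.

/vomanɛk/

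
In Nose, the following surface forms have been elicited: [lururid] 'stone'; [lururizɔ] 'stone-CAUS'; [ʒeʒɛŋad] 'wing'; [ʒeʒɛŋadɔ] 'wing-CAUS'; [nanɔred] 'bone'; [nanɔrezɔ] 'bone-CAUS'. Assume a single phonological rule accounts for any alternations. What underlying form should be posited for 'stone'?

/lururiz/

The stem for 'stone' ends in [d] in [lururid] but [z] in [lururizɔ].
But 'wing' keeps [d] in both environments ([ʒeʒɛŋad], [ʒeʒɛŋadɔ]), so there is no rule changing /d/ to [z] before the CAUS suffix.
So /z/ is underlying, and a rule of word-final hardening — voiced fricatives become stops word-finally — gives [d].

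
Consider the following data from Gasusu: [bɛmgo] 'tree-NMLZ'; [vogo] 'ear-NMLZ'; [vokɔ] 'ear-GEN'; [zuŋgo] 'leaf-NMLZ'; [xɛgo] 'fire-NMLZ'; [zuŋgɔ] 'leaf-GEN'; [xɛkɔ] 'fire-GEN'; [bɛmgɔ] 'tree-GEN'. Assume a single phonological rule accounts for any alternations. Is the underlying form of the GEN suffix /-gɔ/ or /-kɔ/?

/-kɔ/

The GEN suffix surfaces as [-gɔ] and [-kɔ], depending on the final segment of the stem.
By contrast the NMLZ suffix keeps its initial [g] throughout — that segment must be underlying.
So the underlying form is /-kɔ/, and voiceless stops become voiced after a nasal.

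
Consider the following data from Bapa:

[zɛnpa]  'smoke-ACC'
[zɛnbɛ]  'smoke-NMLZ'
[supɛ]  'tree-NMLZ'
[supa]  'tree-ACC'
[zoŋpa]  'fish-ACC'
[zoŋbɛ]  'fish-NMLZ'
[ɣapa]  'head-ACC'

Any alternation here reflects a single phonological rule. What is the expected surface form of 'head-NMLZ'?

[ɣapɛ]

The NMLZ morpheme has two allomorphs, [-bɛ] and [-pɛ].
By contrast the ACC suffix keeps its initial [p] throughout — that segment must be underlying.
So the underlying form is /-bɛ/, and voiced stops become voiceless after a vowel.
After 'head', which ends in a vowel, the suffix surfaces as [-pɛ], giving [ɣapɛ].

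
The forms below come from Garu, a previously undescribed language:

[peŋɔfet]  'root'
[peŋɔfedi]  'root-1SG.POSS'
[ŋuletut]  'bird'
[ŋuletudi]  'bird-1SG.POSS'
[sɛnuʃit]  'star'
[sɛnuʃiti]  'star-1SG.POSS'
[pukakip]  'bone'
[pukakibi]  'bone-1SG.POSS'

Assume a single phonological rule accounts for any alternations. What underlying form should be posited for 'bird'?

/ŋuletud/

The root 'bird' surfaces as [ŋuletut] and [ŋuletudi], with a stem-final [t] ~ [d] alternation.
Compare 'star', with invariant [t] in [sɛnuʃit] and [sɛnuʃiti]: an analysis with underlying /t/ and a rule producing [d] before the 1SG.POSS suffix would wrongly predict alternation here too.
Therefore /d/ is basic and [t] is derived by word-final obstruent devoicing (voiced obstruents become voiceless word-finally).
The underlying form of 'bird' is therefore /ŋuletud/.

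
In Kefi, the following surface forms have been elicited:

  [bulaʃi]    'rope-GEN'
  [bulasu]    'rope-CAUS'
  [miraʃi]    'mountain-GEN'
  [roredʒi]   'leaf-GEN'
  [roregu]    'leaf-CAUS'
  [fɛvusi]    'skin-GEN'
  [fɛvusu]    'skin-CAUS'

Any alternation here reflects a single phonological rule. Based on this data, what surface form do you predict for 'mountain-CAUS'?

[mirasu]

'rope' shows [ʃ] ~ [s] at the end of the stem ([bulaʃi] vs [bulasu]).
But 'skin' keeps [s] in both environments ([fɛvusi], [fɛvusu]), so there is no rule changing /s/ to [ʃ] before the GEN suffix.
The alternation reflects depalatalization: palato-alveolar /dʒ/ and /ʃ/ become [g] and [s] when no front vowel follows. /ʃ/ is underlying.
The one attested form of 'mountain', [miraʃi], shows underlying /miraʃ/. Applying the same rule when no front vowel follows gives [mirasu].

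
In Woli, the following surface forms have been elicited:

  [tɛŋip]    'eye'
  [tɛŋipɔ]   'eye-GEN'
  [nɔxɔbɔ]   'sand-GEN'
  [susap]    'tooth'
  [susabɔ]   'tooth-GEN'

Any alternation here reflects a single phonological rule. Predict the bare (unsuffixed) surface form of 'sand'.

[nɔxɔp]

The stem for 'tooth' ends in [p] in [susap] but [b] in [susabɔ].
If /p/ were underlying and a rule turned it into [b] before the GEN suffix, 'eye' would also alternate; but it has [p] in both [tɛŋip] and [tɛŋipɔ].
The alternation reflects word-final obstruent devoicing: voiced obstruents become voiceless word-finally. /b/ is underlying.
The one attested form of 'sand', [nɔxɔbɔ], shows underlying /nɔxɔb/. Applying the same rule word-finally gives [nɔxɔp].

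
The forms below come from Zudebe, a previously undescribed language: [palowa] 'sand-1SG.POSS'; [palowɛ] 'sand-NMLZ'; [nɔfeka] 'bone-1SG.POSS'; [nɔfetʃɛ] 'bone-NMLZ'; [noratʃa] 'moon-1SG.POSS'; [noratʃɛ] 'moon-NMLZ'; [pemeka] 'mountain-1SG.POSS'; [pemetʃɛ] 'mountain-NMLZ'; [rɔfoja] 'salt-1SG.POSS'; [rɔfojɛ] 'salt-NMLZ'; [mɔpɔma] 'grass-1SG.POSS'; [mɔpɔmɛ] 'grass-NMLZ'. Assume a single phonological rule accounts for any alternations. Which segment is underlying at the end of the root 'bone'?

In [nɔfeka] and [nɔfetʃɛ] the final segment of 'bone' alternates: [k] ~ [tʃ].
But 'moon' keeps [tʃ] in both environments ([noratʃa], [noratʃɛ]), so there is no rule changing /tʃ/ to [k] before the 1SG.POSS suffix.
So /k/ is underlying, and a rule of palatalization before a front vowel — /k/ becomes palato-alveolar [tʃ] before a front vowel — gives [tʃ].

/k/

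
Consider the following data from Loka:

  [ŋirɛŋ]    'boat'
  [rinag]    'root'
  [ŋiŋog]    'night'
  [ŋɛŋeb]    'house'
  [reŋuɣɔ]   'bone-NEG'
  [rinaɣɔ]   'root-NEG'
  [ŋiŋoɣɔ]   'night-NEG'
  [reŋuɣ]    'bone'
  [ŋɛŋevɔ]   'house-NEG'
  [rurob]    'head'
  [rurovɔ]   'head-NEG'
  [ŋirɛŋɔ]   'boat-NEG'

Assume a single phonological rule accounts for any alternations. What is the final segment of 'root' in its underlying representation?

The stem for 'root' ends in [g] in [rinag] but [ɣ] in [rinaɣɔ].
If /ɣ/ were underlying and a rule turned it into [g] in isolation, 'bone' would also alternate; but it has [ɣ] in both [reŋuɣ] and [reŋuɣɔ].
So /g/ is underlying, and a rule of intervocalic spirantization — voiced stops become fricatives between vowels — gives [ɣ].

/g/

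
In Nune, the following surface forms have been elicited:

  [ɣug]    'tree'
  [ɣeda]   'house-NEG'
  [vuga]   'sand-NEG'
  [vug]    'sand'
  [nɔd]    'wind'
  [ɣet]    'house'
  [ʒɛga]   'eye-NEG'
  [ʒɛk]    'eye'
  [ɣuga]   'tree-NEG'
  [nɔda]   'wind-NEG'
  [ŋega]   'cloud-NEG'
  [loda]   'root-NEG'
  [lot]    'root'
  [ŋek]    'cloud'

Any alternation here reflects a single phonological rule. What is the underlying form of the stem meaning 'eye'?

/ʒɛk/

'eye' shows [k] ~ [g] at the end of the stem ([ʒɛk] vs [ʒɛga]).
But 'sand' keeps [g] in both environments ([vug], [vuga]), so there is no rule changing /g/ to [k] in isolation.
So /k/ is underlying, and a rule of intervocalic voicing — voiceless stops become voiced between vowels — gives [g].
So 'eye' = /ʒɛk/.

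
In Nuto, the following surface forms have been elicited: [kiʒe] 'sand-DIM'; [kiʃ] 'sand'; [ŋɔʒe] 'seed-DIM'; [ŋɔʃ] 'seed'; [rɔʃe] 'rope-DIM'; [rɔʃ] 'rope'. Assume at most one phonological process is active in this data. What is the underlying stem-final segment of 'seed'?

/ʒ/

In [ŋɔʒe] and [ŋɔʃ] the final segment of 'seed' alternates: [ʒ] ~ [ʃ].
The stem 'rope' ([rɔʃe], [rɔʃ]) shows [ʃ] unchanged in both environments, so [ʃ] cannot be basic with [ʒ] derived before the DIM suffix.
So /ʒ/ is underlying, and a rule of word-final obstruent devoicing — voiced obstruents become voiceless word-finally — gives [ʃ].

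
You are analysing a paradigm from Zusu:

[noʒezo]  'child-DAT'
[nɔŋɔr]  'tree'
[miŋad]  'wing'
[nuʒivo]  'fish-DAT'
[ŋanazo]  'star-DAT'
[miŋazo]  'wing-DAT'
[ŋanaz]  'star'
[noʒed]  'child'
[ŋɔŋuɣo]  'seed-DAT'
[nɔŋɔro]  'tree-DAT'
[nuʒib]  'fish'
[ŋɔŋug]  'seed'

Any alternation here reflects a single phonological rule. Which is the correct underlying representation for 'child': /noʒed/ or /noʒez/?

In [noʒezo] and [noʒed] the final segment of 'child' alternates: [z] ~ [d].
The stem 'star' ([ŋanazo], [ŋanaz]) shows [z] unchanged in both environments, so [z] cannot be basic with [d] derived in isolation.
Therefore /d/ is basic and [z] is derived by intervocalic spirantization (voiced stops become fricatives between vowels).

/noʒed/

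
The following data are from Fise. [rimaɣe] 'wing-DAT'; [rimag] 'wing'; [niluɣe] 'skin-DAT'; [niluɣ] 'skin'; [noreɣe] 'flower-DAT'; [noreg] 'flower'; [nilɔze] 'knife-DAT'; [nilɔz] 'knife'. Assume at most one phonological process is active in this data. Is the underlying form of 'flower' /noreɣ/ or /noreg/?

The stem for 'flower' ends in [ɣ] in [noreɣe] but [g] in [noreg].
The stem 'skin' ([niluɣe], [niluɣ]) shows [ɣ] unchanged in both environments, so [ɣ] cannot be basic with [g] derived in isolation.
Therefore /g/ is basic and [ɣ] is derived by intervocalic spirantization (voiced stops become fricatives between vowels).

/noreg/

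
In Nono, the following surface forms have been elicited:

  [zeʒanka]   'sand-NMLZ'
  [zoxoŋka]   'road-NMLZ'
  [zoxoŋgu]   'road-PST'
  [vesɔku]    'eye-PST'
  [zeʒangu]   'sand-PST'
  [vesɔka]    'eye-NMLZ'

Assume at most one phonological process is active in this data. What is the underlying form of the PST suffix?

/-gu/

The PST morpheme has two allomorphs, [-gu] and [-ku].
The NMLZ suffix, which begins with [k], is invariant after every stem; so [k] is not altered by any rule here.
The PST suffix is therefore /-gu/ underlyingly, with post-vocalic devoicing: voiced stops become voiceless after a vowel.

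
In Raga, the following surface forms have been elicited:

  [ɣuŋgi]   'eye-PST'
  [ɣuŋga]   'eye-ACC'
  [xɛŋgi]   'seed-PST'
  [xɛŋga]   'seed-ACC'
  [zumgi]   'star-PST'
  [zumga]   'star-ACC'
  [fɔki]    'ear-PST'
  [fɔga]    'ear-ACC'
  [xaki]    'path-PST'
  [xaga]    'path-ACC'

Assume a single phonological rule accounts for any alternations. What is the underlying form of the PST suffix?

The PST morpheme has two allomorphs, [-gi] and [-ki].
By contrast the ACC suffix keeps its initial [g] throughout — that segment must be underlying.
So the underlying form is /-ki/, and voiceless stops become voiced after a nasal.

/-ki/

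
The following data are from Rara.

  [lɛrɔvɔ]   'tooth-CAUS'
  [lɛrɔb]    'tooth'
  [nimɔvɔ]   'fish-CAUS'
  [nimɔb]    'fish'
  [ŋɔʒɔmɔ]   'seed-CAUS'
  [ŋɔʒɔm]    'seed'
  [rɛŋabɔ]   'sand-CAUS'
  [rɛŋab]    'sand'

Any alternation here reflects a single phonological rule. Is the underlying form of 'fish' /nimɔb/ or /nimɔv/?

/nimɔv/

The stem for 'fish' ends in [v] in [nimɔvɔ] but [b] in [nimɔb].
The stem 'sand' ([rɛŋabɔ], [rɛŋab]) shows [b] unchanged in both environments, so [b] cannot be basic with [v] derived before the CAUS suffix.
So /v/ is underlying, and a rule of word-final hardening — voiced fricatives become stops word-finally — gives [b].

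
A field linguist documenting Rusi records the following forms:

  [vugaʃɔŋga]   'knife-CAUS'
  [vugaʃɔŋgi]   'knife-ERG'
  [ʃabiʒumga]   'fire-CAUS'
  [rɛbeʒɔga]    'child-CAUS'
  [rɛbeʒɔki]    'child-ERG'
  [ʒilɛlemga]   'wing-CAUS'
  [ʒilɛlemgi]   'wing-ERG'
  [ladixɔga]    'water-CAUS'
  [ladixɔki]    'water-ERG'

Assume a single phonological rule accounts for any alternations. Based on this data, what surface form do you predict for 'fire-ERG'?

[ʃabiʒumgi]

The ERG morpheme has two allomorphs, [-gi] and [-ki].
The CAUS suffix, which begins with [g], is invariant after every stem; so [g] is not altered by any rule here.
So the underlying form is /-ki/, and voiceless stops become voiced after a nasal.
After 'fire', which ends in a nasal, the suffix surfaces as [-gi], giving [ʃabiʒumgi].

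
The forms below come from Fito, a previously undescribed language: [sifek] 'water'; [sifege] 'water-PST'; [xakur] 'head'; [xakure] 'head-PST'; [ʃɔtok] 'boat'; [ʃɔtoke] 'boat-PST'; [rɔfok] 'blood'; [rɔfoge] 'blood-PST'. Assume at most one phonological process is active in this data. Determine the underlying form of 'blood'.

The root 'blood' surfaces as [rɔfok] and [rɔfoge], with a stem-final [k] ~ [g] alternation.
But 'boat' keeps [k] in both environments ([ʃɔtok], [ʃɔtoke]), so there is no rule changing /k/ to [g] before the PST suffix.
So /g/ is underlying, and a rule of word-final obstruent devoicing — voiced obstruents become voiceless word-finally — gives [k].
The underlying form of 'blood' is therefore /rɔfog/.

/rɔfog/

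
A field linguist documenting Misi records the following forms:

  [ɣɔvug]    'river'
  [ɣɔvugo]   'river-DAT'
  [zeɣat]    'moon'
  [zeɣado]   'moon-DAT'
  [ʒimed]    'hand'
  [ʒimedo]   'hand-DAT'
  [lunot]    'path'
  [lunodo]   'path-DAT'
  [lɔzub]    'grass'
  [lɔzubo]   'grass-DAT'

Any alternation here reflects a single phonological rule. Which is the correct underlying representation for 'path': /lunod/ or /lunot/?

/lunot/

The root 'path' surfaces as [lunot] and [lunodo], with a stem-final [t] ~ [d] alternation.
If /d/ were underlying and a rule turned it into [t] in isolation, 'hand' would also alternate; but it has [d] in both [ʒimed] and [ʒimedo].
The underlying segment must be /t/; voiceless stops become voiced between vowels, yielding [d] there.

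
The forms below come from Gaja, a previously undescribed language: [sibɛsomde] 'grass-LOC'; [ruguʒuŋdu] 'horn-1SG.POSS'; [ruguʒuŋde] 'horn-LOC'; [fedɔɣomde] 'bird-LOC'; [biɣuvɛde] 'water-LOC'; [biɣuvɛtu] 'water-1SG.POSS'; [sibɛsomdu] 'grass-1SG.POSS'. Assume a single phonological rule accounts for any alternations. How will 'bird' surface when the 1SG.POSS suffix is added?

The 1SG.POSS suffix surfaces as [-du] and [-tu], depending on the final segment of the stem.
By contrast the LOC suffix keeps its initial [d] throughout — that segment must be underlying.
So the underlying form is /-tu/, and voiceless stops become voiced after a nasal.
After 'bird', which ends in a nasal, the suffix surfaces as [-du], giving [fedɔɣomdu].

[fedɔɣomdu]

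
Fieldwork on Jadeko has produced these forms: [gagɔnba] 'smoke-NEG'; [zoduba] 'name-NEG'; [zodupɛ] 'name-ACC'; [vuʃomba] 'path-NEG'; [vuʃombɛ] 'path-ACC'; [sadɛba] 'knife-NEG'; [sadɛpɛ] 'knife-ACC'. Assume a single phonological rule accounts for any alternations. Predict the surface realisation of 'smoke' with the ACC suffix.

[gagɔnbɛ]

The ACC suffix surfaces as [-bɛ] and [-pɛ], depending on the final segment of the stem.
By contrast the NEG suffix keeps its initial [b] throughout — that segment must be underlying.
So the underlying form is /-pɛ/, and voiceless stops become voiced after a nasal.
After 'smoke', which ends in a nasal, the suffix surfaces as [-bɛ], giving [gagɔnbɛ].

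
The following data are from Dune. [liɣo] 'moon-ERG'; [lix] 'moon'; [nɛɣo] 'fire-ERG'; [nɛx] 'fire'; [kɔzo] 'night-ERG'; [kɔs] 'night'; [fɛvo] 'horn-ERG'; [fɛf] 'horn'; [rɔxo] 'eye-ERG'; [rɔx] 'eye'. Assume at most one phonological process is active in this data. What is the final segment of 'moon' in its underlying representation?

/ɣ/

In [liɣo] and [lix] the final segment of 'moon' alternates: [ɣ] ~ [x].
Compare 'eye', with invariant [x] in [rɔxo] and [rɔx]: an analysis with underlying /x/ and a rule producing [ɣ] before the ERG suffix would wrongly predict alternation here too.
Therefore /ɣ/ is basic and [x] is derived by word-final obstruent devoicing (voiced obstruents become voiceless word-finally).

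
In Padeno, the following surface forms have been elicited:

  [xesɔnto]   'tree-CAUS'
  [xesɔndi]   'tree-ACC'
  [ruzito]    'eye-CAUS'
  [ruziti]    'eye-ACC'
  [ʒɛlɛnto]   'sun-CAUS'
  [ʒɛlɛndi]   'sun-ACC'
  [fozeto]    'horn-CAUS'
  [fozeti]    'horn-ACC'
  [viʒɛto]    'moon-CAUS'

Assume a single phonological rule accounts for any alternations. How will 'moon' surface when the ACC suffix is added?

The ACC suffix surfaces as [-di] and [-ti], depending on the final segment of the stem.
The CAUS suffix, which begins with [t], is invariant after every stem; so [t] is not altered by any rule here.
The ACC suffix is therefore /-di/ underlyingly, with post-vocalic devoicing: voiced stops become voiceless after a vowel.
After 'moon', which ends in a vowel, the suffix surfaces as [-ti], giving [viʒɛti].

[viʒɛti]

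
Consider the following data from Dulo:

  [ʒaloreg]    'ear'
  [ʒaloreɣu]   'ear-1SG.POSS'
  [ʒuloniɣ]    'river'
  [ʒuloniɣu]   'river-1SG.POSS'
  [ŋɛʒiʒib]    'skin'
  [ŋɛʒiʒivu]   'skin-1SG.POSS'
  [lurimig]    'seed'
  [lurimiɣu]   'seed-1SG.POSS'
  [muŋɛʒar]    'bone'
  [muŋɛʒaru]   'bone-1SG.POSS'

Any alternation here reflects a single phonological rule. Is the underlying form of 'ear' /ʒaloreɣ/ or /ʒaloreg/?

The root 'ear' surfaces as [ʒaloreg] and [ʒaloreɣu], with a stem-final [g] ~ [ɣ] alternation.
But 'river' keeps [ɣ] in both environments ([ʒuloniɣ], [ʒuloniɣu]), so there is no rule changing /ɣ/ to [g] in isolation.
Therefore /g/ is basic and [ɣ] is derived by intervocalic spirantization (voiced stops become fricatives between vowels).

/ʒaloreg/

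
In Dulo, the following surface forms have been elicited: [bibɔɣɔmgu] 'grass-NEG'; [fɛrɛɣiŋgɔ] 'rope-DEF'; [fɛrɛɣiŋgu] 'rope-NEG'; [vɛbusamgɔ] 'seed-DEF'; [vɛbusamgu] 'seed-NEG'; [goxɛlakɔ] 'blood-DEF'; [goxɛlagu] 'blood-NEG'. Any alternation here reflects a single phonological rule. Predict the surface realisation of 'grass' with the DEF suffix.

The DEF morpheme has two allomorphs, [-gɔ] and [-kɔ].
By contrast the NEG suffix keeps its initial [g] throughout — that segment must be underlying.
So the underlying form is /-kɔ/, and voiceless stops become voiced after a nasal.
After 'grass', which ends in a nasal, the suffix surfaces as [-gɔ], giving [bibɔɣɔmgɔ].

[bibɔɣɔmgɔ]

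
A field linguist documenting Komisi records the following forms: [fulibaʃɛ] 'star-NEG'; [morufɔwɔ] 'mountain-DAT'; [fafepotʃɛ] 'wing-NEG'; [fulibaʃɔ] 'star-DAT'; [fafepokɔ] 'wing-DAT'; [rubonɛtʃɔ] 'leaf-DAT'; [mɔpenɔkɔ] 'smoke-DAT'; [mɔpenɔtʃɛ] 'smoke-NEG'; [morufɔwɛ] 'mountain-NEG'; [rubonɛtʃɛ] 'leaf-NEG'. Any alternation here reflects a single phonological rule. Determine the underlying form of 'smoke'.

The stem for 'smoke' ends in [k] in [mɔpenɔkɔ] but [tʃ] in [mɔpenɔtʃɛ].
If /tʃ/ were underlying and a rule turned it into [k] before the DAT suffix, 'leaf' would also alternate; but it has [tʃ] in both [rubonɛtʃɔ] and [rubonɛtʃɛ].
So /k/ is underlying, and a rule of palatalization before a front vowel — /k/ becomes palato-alveolar [tʃ] before a front vowel — gives [tʃ].
So 'smoke' = /mɔpenɔk/.

/mɔpenɔk/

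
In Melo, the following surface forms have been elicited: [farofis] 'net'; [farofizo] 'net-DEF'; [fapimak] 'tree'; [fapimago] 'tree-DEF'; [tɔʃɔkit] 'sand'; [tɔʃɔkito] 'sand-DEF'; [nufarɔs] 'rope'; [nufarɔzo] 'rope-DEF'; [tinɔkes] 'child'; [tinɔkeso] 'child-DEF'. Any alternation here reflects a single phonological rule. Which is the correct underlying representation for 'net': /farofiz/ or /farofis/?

The stem for 'net' ends in [s] in [farofis] but [z] in [farofizo].
Compare 'child', with invariant [s] in [tinɔkes] and [tinɔkeso]: an analysis with underlying /s/ and a rule producing [z] before the DEF suffix would wrongly predict alternation here too.
The alternation reflects word-final obstruent devoicing: voiced obstruents become voiceless word-finally. /z/ is underlying.

/farofiz/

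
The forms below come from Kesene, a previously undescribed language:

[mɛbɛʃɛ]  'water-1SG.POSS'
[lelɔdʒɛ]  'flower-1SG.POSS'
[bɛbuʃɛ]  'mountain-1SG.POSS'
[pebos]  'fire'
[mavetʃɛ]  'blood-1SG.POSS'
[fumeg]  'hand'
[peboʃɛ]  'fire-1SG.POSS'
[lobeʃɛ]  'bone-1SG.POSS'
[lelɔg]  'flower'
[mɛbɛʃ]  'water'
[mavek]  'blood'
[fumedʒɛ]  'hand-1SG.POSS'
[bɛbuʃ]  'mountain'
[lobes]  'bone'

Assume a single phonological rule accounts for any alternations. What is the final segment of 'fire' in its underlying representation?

/s/

The root 'fire' surfaces as [pebos] and [peboʃɛ], with a stem-final [s] ~ [ʃ] alternation.
Compare 'mountain', with invariant [ʃ] in [bɛbuʃ] and [bɛbuʃɛ]: an analysis with underlying /ʃ/ and a rule producing [s] in isolation would wrongly predict alternation here too.
Therefore /s/ is basic and [ʃ] is derived by palatalization before a front vowel (/k/, /g/ and /s/ become palato-alveolar [tʃ], [dʒ] and [ʃ] before a front vowel).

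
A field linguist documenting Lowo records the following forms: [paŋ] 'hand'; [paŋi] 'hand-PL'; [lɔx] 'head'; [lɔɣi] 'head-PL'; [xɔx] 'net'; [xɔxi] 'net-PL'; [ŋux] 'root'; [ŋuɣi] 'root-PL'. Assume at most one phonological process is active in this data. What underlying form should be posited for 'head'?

/lɔɣ/

In [lɔx] and [lɔɣi] the final segment of 'head' alternates: [x] ~ [ɣ].
Compare 'net', with invariant [x] in [xɔx] and [xɔxi]: an analysis with underlying /x/ and a rule producing [ɣ] before the PL suffix would wrongly predict alternation here too.
Therefore /ɣ/ is basic and [x] is derived by word-final obstruent devoicing (voiced obstruents become voiceless word-finally).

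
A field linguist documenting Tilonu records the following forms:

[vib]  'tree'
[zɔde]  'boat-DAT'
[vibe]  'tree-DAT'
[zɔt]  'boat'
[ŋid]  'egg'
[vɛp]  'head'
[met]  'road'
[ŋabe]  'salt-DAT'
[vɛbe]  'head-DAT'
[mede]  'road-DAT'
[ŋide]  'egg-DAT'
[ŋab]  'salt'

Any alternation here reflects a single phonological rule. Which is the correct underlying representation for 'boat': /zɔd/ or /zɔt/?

/zɔt/

In [zɔt] and [zɔde] the final segment of 'boat' alternates: [t] ~ [d].
The stem 'egg' ([ŋid], [ŋide]) shows [d] unchanged in both environments, so [d] cannot be basic with [t] derived in isolation.
The underlying segment must be /t/; voiceless stops become voiced between vowels, yielding [d] there.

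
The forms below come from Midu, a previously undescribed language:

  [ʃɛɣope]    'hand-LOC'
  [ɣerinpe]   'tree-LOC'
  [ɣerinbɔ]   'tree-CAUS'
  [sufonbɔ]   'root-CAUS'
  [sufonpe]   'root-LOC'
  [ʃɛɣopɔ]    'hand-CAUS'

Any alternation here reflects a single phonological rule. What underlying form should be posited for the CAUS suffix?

The CAUS suffix surfaces as [-bɔ] and [-pɔ], depending on the final segment of the stem.
By contrast the LOC suffix keeps its initial [p] throughout — that segment must be underlying.
So the underlying form is /-bɔ/, and voiced stops become voiceless after a vowel.

/-bɔ/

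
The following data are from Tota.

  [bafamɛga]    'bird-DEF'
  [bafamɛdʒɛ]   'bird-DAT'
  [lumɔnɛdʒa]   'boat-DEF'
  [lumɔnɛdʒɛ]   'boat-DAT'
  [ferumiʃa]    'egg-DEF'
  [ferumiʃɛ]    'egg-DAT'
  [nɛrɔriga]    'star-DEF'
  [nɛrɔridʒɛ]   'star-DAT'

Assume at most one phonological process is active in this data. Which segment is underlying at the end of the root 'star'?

The stem for 'star' ends in [g] in [nɛrɔriga] but [dʒ] in [nɛrɔridʒɛ].
The stem 'boat' ([lumɔnɛdʒa], [lumɔnɛdʒɛ]) shows [dʒ] unchanged in both environments, so [dʒ] cannot be basic with [g] derived before the DEF suffix.
The alternation reflects palatalization before a front vowel: /g/ becomes palato-alveolar [dʒ] before a front vowel. /g/ is underlying.

/g/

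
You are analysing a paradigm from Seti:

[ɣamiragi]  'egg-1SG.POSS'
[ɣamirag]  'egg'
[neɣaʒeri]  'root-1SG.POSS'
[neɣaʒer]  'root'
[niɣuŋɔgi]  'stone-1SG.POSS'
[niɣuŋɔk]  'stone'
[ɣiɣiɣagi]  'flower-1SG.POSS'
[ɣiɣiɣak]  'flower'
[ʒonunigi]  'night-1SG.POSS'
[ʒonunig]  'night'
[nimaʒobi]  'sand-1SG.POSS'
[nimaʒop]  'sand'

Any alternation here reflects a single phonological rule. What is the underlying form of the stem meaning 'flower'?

'flower' shows [g] ~ [k] at the end of the stem ([ɣiɣiɣagi] vs [ɣiɣiɣak]).
Compare 'night', with invariant [g] in [ʒonunigi] and [ʒonunig]: an analysis with underlying /g/ and a rule producing [k] in isolation would wrongly predict alternation here too.
The alternation reflects intervocalic voicing: voiceless stops become voiced between vowels. /k/ is underlying.

/ɣiɣiɣak/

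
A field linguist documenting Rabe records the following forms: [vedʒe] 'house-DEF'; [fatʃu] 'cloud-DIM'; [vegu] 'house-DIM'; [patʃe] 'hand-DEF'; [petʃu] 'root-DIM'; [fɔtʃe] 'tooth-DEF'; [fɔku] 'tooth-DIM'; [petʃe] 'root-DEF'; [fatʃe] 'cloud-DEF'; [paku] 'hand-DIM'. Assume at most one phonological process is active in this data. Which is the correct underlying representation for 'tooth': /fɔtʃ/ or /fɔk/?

/fɔk/

The stem for 'tooth' ends in [tʃ] in [fɔtʃe] but [k] in [fɔku].
But 'root' keeps [tʃ] in both environments ([petʃe], [petʃu]), so there is no rule changing /tʃ/ to [k] before the DIM suffix.
Therefore /k/ is basic and [tʃ] is derived by palatalization before a front vowel (/k/ and /g/ become palato-alveolar [tʃ] and [dʒ] before a front vowel).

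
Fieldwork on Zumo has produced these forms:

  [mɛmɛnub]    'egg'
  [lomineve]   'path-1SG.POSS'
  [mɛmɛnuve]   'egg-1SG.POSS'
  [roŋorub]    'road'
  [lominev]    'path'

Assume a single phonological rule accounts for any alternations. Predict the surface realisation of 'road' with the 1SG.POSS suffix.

The root 'egg' surfaces as [mɛmɛnub] and [mɛmɛnuve], with a stem-final [b] ~ [v] alternation.
The stem 'path' ([lominev], [lomineve]) shows [v] unchanged in both environments, so [v] cannot be basic with [b] derived in isolation.
So /b/ is underlying, and a rule of intervocalic spirantization — voiced stops become fricatives between vowels — gives [v].
From [roŋorub] the stem 'road' is /roŋorub/; between vowels this yields [roŋoruve].

[roŋoruve]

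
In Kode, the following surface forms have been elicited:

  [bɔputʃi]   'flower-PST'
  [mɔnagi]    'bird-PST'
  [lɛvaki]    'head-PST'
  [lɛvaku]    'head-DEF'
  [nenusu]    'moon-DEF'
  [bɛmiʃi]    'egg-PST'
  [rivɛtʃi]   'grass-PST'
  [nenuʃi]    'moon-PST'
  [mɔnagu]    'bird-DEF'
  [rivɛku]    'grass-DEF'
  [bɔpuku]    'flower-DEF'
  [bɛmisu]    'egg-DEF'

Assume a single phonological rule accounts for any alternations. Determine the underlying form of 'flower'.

/bɔputʃ/

The stem for 'flower' ends in [tʃ] in [bɔputʃi] but [k] in [bɔpuku].
The stem 'head' ([lɛvaki], [lɛvaku]) shows [k] unchanged in both environments, so [k] cannot be basic with [tʃ] derived before the PST suffix.
The alternation reflects depalatalization: palato-alveolar /tʃ/ and /ʃ/ become [k] and [s] when no front vowel follows. /tʃ/ is underlying.
So 'flower' = /bɔputʃ/.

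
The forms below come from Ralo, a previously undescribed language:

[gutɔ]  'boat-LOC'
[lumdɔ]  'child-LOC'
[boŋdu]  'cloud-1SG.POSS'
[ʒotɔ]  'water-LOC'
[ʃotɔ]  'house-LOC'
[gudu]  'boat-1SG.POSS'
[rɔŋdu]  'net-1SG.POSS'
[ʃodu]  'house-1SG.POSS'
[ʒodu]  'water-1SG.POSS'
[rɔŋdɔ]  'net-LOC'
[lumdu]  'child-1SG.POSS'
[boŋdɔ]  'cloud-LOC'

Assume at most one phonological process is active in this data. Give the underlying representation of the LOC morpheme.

/-tɔ/

The LOC morpheme has two allomorphs, [-dɔ] and [-tɔ].
The 1SG.POSS suffix, which begins with [d], is invariant after every stem; so [d] is not altered by any rule here.
So the underlying form is /-tɔ/, and voiceless stops become voiced after a nasal.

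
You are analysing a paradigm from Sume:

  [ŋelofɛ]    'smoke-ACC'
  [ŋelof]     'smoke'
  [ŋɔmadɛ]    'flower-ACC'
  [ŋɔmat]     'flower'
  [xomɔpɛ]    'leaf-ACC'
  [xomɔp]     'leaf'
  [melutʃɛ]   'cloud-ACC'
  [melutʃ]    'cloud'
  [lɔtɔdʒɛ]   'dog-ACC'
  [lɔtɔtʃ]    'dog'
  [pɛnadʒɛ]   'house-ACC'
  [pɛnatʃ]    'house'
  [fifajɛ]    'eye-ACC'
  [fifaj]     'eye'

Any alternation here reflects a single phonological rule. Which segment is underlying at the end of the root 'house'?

'house' shows [dʒ] ~ [tʃ] at the end of the stem ([pɛnadʒɛ] vs [pɛnatʃ]).
Compare 'cloud', with invariant [tʃ] in [melutʃɛ] and [melutʃ]: an analysis with underlying /tʃ/ and a rule producing [dʒ] before the ACC suffix would wrongly predict alternation here too.
Therefore /dʒ/ is basic and [tʃ] is derived by word-final obstruent devoicing (voiced obstruents become voiceless word-finally).

/dʒ/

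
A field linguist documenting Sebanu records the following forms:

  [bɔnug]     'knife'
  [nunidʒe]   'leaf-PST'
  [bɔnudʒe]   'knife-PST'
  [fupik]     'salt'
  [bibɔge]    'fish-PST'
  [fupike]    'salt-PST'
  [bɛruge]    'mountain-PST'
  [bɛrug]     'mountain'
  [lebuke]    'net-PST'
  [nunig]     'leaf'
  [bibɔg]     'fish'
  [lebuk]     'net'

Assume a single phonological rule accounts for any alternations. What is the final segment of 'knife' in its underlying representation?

/dʒ/

The stem for 'knife' ends in [dʒ] in [bɔnudʒe] but [g] in [bɔnug].
If /g/ were underlying and a rule turned it into [dʒ] before the PST suffix, 'mountain' would also alternate; but it has [g] in both [bɛruge] and [bɛrug].
Therefore /dʒ/ is basic and [g] is derived by depalatalization (palato-alveolar /dʒ/ becomes [g] when no front vowel follows).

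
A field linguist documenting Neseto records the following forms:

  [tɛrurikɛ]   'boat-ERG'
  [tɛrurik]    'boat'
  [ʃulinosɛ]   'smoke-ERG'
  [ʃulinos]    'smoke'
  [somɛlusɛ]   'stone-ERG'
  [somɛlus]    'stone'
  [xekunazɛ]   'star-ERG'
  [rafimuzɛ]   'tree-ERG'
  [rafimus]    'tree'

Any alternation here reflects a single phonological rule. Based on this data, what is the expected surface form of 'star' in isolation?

The root 'tree' surfaces as [rafimuzɛ] and [rafimus], with a stem-final [z] ~ [s] alternation.
If /s/ were underlying and a rule turned it into [z] before the ERG suffix, 'smoke' would also alternate; but it has [s] in both [ʃulinosɛ] and [ʃulinos].
Therefore /z/ is basic and [s] is derived by word-final obstruent devoicing (voiced obstruents become voiceless word-finally).
The one attested form of 'star', [xekunazɛ], shows underlying /xekunaz/. Applying the same rule word-finally gives [xekunas].

[xekunas]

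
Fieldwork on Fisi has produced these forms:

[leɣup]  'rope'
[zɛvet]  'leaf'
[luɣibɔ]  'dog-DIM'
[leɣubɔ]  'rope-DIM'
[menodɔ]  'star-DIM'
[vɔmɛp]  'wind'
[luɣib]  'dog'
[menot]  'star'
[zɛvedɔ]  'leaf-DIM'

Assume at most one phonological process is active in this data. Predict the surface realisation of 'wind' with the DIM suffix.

In [leɣup] and [leɣubɔ] the final segment of 'rope' alternates: [p] ~ [b].
But 'dog' keeps [b] in both environments ([luɣib], [luɣibɔ]), so there is no rule changing /b/ to [p] in isolation.
Therefore /p/ is basic and [b] is derived by intervocalic voicing (voiceless stops become voiced between vowels).
From [vɔmɛp] the stem 'wind' is /vɔmɛp/; between vowels this yields [vɔmɛbɔ].

[vɔmɛbɔ]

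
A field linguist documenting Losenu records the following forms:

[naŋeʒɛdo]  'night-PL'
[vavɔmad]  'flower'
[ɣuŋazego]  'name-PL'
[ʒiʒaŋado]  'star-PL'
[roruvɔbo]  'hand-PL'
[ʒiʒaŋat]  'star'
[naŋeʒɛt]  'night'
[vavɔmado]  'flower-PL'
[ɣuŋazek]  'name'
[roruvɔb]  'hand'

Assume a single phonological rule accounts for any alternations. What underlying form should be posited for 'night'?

The root 'night' surfaces as [naŋeʒɛdo] and [naŋeʒɛt], with a stem-final [d] ~ [t] alternation.
If /d/ were underlying and a rule turned it into [t] in isolation, 'flower' would also alternate; but it has [d] in both [vavɔmado] and [vavɔmad].
The underlying segment must be /t/; voiceless stops become voiced between vowels, yielding [d] there.
The underlying form of 'night' is therefore /naŋeʒɛt/.

/naŋeʒɛt/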